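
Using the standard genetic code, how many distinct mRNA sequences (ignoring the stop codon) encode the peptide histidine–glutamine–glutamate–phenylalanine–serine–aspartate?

192

His: 2 codons.
Gln: 2 codons.
Glu: 2 codons.
Phe: 2 codons.
Ser: 6 codons.
Asp: 2 codons.
2 × 2 × 2 × 2 × 6 × 2 = 192.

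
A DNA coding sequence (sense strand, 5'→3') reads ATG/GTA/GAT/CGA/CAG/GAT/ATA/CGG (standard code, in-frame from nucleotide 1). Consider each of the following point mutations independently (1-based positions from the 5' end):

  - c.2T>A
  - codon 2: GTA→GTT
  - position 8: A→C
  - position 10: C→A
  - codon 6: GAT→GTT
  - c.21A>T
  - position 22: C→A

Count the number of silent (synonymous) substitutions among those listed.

Codon 1: ATG (Met) → AAG (Lys) — missense.
Codon 2: GTA (Val) → GTT (Val) — synonymous.
Codon 3: GAT (Asp) → GCT (Ala) — missense.
Codon 4: CGA (Arg) → AGA (Arg) — synonymous.
Codon 6: GAT (Asp) → GTT (Val) — missense.
Codon 7: ATA (Ile) → ATT (Ile) — synonymous.
Codon 8: CGG (Arg) → AGG (Arg) — synonymous.
Synonymous: 4 of 7.

4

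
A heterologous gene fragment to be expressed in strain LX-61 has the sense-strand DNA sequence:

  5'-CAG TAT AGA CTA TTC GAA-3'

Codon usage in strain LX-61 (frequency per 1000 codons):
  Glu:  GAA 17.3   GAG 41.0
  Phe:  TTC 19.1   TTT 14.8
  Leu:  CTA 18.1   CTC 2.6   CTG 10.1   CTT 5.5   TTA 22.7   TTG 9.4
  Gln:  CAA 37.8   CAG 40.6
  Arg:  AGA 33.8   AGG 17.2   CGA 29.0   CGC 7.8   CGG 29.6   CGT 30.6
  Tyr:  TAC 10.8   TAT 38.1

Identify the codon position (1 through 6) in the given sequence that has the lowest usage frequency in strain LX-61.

Codon 1 CAG (Gln): 40.6 per 1000.
Codon 2 TAT (Tyr): 38.1 per 1000.
Codon 3 AGA (Arg): 33.8 per 1000.
Codon 4 CTA (Leu): 18.1 per 1000.
Codon 5 TTC (Phe): 19.1 per 1000.
Codon 6 GAA (Glu): 17.3 per 1000.
Lowest frequency is 17.3 at codon 6.

6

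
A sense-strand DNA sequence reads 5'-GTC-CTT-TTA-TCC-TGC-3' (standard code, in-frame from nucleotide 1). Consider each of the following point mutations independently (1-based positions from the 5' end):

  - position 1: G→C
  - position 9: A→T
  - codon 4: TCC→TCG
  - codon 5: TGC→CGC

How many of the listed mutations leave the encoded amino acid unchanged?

1

Codon 1: GTC (Val) → CTC (Leu) — missense.
Codon 3: TTA (Leu) → TTT (Phe) — missense.
Codon 4: TCC (Ser) → TCG (Ser) — synonymous.
Codon 5: TGC (Cys) → CGC (Arg) — missense.
Synonymous: 1 of 4.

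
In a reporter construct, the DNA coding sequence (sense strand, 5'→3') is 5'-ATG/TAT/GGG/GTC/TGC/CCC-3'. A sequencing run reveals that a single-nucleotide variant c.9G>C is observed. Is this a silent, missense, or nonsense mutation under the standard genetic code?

silent

Position 9 falls in codon 3: GGG → Gly.
After the substitution the codon is GGC → Gly.
Both encode Gly, so the change is synonymous.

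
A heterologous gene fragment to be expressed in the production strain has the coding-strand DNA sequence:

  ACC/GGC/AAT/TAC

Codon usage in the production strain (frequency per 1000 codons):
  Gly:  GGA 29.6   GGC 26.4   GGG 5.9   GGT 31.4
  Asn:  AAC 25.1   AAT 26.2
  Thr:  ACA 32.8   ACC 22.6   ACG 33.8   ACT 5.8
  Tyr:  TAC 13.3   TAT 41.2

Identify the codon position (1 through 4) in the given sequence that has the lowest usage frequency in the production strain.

Codon 1 ACC (Thr): 22.6 per 1000.
Codon 2 GGC (Gly): 26.4 per 1000.
Codon 3 AAT (Asn): 26.2 per 1000.
Codon 4 TAC (Tyr): 13.3 per 1000.
Lowest frequency is 13.3 at codon 4.

4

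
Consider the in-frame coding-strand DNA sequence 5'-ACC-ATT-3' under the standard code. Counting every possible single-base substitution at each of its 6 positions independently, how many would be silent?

5

Codon 1 (ACC, Thr): 3 synonymous substitutions.
Codon 2 (ATT, Ile): 2 synonymous substitutions.
Total: 3 + 2 = 5.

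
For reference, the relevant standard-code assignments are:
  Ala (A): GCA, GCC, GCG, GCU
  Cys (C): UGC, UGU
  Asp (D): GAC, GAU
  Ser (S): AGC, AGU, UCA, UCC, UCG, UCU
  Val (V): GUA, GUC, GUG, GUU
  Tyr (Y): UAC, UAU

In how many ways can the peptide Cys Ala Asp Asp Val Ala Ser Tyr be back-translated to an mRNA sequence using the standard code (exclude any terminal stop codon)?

Cys: 2 codons.
Ala: 4 codons.
Asp: 2 codons.
Asp: 2 codons.
Val: 4 codons.
Ala: 4 codons.
Ser: 6 codons.
Tyr: 2 codons.
2 × 4 × 2 × 2 × 4 × 4 × 6 × 2 = 6144.

6144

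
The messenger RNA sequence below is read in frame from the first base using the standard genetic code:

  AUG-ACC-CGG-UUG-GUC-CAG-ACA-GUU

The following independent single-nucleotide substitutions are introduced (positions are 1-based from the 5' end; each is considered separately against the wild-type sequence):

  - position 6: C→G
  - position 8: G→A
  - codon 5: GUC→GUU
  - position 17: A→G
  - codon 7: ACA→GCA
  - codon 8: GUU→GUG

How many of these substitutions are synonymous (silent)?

Codon 2: ACC (Thr) → ACG (Thr) — synonymous.
Codon 3: CGG (Arg) → CAG (Gln) — missense.
Codon 5: GUC (Val) → GUU (Val) — synonymous.
Codon 6: CAG (Gln) → CGG (Arg) — missense.
Codon 7: ACA (Thr) → GCA (Ala) — missense.
Codon 8: GUU (Val) → GUG (Val) — synonymous.
Synonymous: 3 of 6.

3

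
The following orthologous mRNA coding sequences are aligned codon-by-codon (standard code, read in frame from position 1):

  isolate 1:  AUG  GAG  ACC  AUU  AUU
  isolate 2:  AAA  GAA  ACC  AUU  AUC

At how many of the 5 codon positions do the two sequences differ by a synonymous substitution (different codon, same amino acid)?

2

Codon 1: AUG Met / AAA Lys — nonsynonymous.
Codon 2: GAG Glu / GAA Glu — synonymous.
Codon 3: ACC Thr / ACC Thr — identical.
Codon 4: AUU Ile / AUU Ile — identical.
Codon 5: AUU Ile / AUC Ile — synonymous.
Synonymous differences: 2.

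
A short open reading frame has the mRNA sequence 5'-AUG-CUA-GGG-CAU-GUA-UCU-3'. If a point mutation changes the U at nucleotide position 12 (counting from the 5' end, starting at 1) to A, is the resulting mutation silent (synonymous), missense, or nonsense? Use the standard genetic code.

missense

Position 12 falls in codon 4: CAU → His.
After the substitution the codon is CAA → Gln.
His ≠ Gln, so this is a missense mutation.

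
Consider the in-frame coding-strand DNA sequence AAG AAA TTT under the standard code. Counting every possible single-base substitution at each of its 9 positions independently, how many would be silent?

Codon 1 (AAG, Lys): 1 synonymous substitution.
Codon 2 (AAA, Lys): 1 synonymous substitution.
Codon 3 (TTT, Phe): 1 synonymous substitution.
Total: 1 + 1 + 1 = 3.

3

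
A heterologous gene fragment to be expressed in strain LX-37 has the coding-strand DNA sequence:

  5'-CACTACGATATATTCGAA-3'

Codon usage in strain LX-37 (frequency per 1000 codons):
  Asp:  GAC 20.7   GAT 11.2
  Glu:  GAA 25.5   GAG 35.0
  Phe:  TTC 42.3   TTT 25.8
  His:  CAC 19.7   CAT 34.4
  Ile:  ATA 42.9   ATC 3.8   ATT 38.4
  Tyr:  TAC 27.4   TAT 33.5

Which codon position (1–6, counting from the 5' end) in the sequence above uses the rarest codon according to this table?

3

Codon 1 CAC (His): 19.7 per 1000.
Codon 2 TAC (Tyr): 27.4 per 1000.
Codon 3 GAT (Asp): 11.2 per 1000.
Codon 4 ATA (Ile): 42.9 per 1000.
Codon 5 TTC (Phe): 42.3 per 1000.
Codon 6 GAA (Glu): 25.5 per 1000.
Lowest frequency is 11.2 at codon 3.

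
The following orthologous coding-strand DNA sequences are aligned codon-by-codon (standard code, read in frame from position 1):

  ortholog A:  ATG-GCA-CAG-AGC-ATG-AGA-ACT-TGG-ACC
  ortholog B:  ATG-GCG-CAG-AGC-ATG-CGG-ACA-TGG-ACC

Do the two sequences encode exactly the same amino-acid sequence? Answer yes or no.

yes

Codon 1: ATG Met / ATG Met — identical.
Codon 2: GCA Ala / GCG Ala — synonymous.
Codon 3: CAG Gln / CAG Gln — identical.
Codon 4: AGC Ser / AGC Ser — identical.
Codon 5: ATG Met / ATG Met — identical.
Codon 6: AGA Arg / CGG Arg — synonymous.
Codon 7: ACT Thr / ACA Thr — synonymous.
Codon 8: TGG Trp / TGG Trp — identical.
Codon 9: ACC Thr / ACC Thr — identical.
Nonsynonymous differences: 0 → same protein.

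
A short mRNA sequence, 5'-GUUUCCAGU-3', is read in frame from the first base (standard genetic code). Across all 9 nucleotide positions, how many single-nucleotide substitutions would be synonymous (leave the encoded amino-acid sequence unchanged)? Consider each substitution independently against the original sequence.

Codon 1 (GUU, Val): 3 synonymous substitutions.
Codon 2 (UCC, Ser): 3 synonymous substitutions.
Codon 3 (AGU, Ser): 1 synonymous substitution.
Total: 3 + 3 + 1 = 7.

7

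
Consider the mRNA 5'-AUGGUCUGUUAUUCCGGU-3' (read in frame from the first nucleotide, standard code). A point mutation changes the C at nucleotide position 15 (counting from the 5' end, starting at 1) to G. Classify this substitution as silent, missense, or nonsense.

silent

Position 15 falls in codon 5: UCC → Ser.
After the substitution the codon is UCG → Ser.
Both encode Ser, so the change is synonymous.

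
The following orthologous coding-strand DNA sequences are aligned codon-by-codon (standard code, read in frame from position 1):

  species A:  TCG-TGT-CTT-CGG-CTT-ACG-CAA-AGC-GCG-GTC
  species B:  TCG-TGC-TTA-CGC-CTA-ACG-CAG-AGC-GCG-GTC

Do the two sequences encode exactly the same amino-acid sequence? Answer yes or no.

yes

Codon 1: TCG Ser / TCG Ser — identical.
Codon 2: TGT Cys / TGC Cys — synonymous.
Codon 3: CTT Leu / TTA Leu — synonymous.
Codon 4: CGG Arg / CGC Arg — synonymous.
Codon 5: CTT Leu / CTA Leu — synonymous.
Codon 6: ACG Thr / ACG Thr — identical.
Codon 7: CAA Gln / CAG Gln — synonymous.
Codon 8: AGC Ser / AGC Ser — identical.
Codon 9: GCG Ala / GCG Ala — identical.
Codon 10: GTC Val / GTC Val — identical.
Nonsynonymous differences: 0 → same protein.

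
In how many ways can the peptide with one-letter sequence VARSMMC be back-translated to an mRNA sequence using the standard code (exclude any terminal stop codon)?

Val: 4 codons.
Ala: 4 codons.
Arg: 6 codons.
Ser: 6 codons.
Met: 1 codon.
Met: 1 codon.
Cys: 2 codons.
4 × 4 × 6 × 6 × 1 × 1 × 2 = 1152.

1152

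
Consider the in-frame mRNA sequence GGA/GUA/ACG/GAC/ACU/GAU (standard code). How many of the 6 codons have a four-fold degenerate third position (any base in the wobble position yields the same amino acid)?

Codon 1 GGA (Gly): third position 4-fold.
Codon 2 GUA (Val): third position 4-fold.
Codon 3 ACG (Thr): third position 4-fold.
Codon 4 GAC (Asp): third position 2-fold.
Codon 5 ACU (Thr): third position 4-fold.
Codon 6 GAU (Asp): third position 2-fold.
Four-fold degenerate third positions: 4.

4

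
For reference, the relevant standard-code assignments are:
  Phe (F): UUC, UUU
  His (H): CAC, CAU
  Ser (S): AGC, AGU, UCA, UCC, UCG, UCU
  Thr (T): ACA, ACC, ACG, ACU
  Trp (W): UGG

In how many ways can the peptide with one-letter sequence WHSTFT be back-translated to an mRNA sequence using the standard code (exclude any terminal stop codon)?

384

Trp: 1 codon.
His: 2 codons.
Ser: 6 codons.
Thr: 4 codons.
Phe: 2 codons.
Thr: 4 codons.
1 × 2 × 6 × 4 × 2 × 4 = 384.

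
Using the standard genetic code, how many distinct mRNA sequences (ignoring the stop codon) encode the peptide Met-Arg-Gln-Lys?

24

Met: 1 codon.
Arg: 6 codons.
Gln: 2 codons.
Lys: 2 codons.
1 × 6 × 2 × 2 = 24.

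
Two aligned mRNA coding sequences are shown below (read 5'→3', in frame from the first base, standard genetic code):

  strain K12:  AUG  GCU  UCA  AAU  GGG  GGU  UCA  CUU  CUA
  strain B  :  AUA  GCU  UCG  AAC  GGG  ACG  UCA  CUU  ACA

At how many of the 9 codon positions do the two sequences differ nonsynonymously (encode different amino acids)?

3

Codon 1: AUG Met / AUA Ile — nonsynonymous.
Codon 2: GCU Ala / GCU Ala — identical.
Codon 3: UCA Ser / UCG Ser — synonymous.
Codon 4: AAU Asn / AAC Asn — synonymous.
Codon 5: GGG Gly / GGG Gly — identical.
Codon 6: GGU Gly / ACG Thr — nonsynonymous.
Codon 7: UCA Ser / UCA Ser — identical.
Codon 8: CUU Leu / CUU Leu — identical.
Codon 9: CUA Leu / ACA Thr — nonsynonymous.
Nonsynonymous differences: 3.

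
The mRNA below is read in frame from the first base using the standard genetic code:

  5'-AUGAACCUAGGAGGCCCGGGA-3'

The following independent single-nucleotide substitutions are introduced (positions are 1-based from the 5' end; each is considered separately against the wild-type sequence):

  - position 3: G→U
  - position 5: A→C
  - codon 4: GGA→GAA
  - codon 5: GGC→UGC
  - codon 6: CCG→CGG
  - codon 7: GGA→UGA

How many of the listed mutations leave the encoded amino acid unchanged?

Codon 1: AUG (Met) → AUU (Ile) — missense.
Codon 2: AAC (Asn) → ACC (Thr) — missense.
Codon 4: GGA (Gly) → GAA (Glu) — missense.
Codon 5: GGC (Gly) → UGC (Cys) — missense.
Codon 6: CCG (Pro) → CGG (Arg) — missense.
Codon 7: GGA (Gly) → UGA (Stop) — nonsense.
Synonymous: 0 of 6.

0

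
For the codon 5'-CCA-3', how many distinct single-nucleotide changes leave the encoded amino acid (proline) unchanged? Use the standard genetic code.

3

Position 1: none → 0 synonymous.
Position 2: none → 0 synonymous.
Position 3: CCU, CCC, CCG → 3 synonymous.
Total: 0 + 0 + 3 = 3.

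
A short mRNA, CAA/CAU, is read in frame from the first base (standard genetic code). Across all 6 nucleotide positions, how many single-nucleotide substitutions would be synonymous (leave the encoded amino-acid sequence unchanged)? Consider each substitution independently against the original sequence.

2

Codon 1 (CAA, Gln): 1 synonymous substitution.
Codon 2 (CAU, His): 1 synonymous substitution.
Total: 1 + 1 = 2.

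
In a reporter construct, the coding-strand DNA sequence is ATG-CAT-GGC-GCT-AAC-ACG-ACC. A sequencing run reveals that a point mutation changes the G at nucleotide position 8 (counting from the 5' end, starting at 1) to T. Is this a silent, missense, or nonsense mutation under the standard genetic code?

missense

Position 8 falls in codon 3: GGC → Gly.
After the substitution the codon is GTC → Val.
Gly ≠ Val, so this is a missense mutation.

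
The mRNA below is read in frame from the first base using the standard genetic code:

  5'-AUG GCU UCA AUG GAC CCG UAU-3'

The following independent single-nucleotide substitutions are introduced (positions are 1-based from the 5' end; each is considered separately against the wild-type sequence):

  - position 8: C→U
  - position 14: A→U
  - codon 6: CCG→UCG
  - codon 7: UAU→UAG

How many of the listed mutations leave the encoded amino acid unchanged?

Codon 3: UCA (Ser) → UUA (Leu) — missense.
Codon 5: GAC (Asp) → GUC (Val) — missense.
Codon 6: CCG (Pro) → UCG (Ser) — missense.
Codon 7: UAU (Tyr) → UAG (Stop) — nonsense.
Synonymous: 0 of 4.

0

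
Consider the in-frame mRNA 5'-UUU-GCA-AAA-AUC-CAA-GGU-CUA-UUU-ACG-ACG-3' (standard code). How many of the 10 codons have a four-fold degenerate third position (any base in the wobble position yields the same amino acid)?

5

Codon 1 UUU (Phe): third position 2-fold.
Codon 2 GCA (Ala): third position 4-fold.
Codon 3 AAA (Lys): third position 2-fold.
Codon 4 AUC (Ile): third position 3-fold.
Codon 5 CAA (Gln): third position 2-fold.
Codon 6 GGU (Gly): third position 4-fold.
Codon 7 CUA (Leu): third position 4-fold.
Codon 8 UUU (Phe): third position 2-fold.
Codon 9 ACG (Thr): third position 4-fold.
Codon 10 ACG (Thr): third position 4-fold.
Four-fold degenerate third positions: 5.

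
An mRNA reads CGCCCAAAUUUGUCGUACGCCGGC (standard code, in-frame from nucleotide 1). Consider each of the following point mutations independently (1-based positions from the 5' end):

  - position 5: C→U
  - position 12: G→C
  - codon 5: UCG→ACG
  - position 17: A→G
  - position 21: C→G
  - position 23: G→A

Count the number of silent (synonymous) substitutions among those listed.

Codon 2: CCA (Pro) → CUA (Leu) — missense.
Codon 4: UUG (Leu) → UUC (Phe) — missense.
Codon 5: UCG (Ser) → ACG (Thr) — missense.
Codon 6: UAC (Tyr) → UGC (Cys) — missense.
Codon 7: GCC (Ala) → GCG (Ala) — synonymous.
Codon 8: GGC (Gly) → GAC (Asp) — missense.
Synonymous: 1 of 6.

1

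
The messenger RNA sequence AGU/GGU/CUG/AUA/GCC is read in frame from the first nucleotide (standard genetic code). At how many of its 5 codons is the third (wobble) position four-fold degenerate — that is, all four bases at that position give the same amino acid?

3

Codon 1 AGU (Ser): third position 2-fold.
Codon 2 GGU (Gly): third position 4-fold.
Codon 3 CUG (Leu): third position 4-fold.
Codon 4 AUA (Ile): third position 3-fold.
Codon 5 GCC (Ala): third position 4-fold.
Four-fold degenerate third positions: 3.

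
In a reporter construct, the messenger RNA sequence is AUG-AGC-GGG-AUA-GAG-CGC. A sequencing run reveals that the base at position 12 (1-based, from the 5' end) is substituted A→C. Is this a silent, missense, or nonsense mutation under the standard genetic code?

silent

Position 12 falls in codon 4: AUA → Ile.
After the substitution the codon is AUC → Ile.
Both encode Ile, so the change is synonymous.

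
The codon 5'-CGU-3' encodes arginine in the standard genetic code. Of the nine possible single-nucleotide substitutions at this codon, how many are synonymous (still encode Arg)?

3

Position 1: none → 0 synonymous.
Position 2: none → 0 synonymous.
Position 3: CGC, CGA, CGG → 3 synonymous.
Total: 0 + 0 + 3 = 3.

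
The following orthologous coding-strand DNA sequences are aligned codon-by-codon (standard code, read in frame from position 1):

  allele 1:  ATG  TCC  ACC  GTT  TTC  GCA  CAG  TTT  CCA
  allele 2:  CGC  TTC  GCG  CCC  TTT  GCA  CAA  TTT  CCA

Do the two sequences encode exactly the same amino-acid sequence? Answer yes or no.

Codon 1: ATG Met / CGC Arg — nonsynonymous.
Codon 2: TCC Ser / TTC Phe — nonsynonymous.
Codon 3: ACC Thr / GCG Ala — nonsynonymous.
Codon 4: GTT Val / CCC Pro — nonsynonymous.
Codon 5: TTC Phe / TTT Phe — synonymous.
Codon 6: GCA Ala / GCA Ala — identical.
Codon 7: CAG Gln / CAA Gln — synonymous.
Codon 8: TTT Phe / TTT Phe — identical.
Codon 9: CCA Pro / CCA Pro — identical.
Nonsynonymous differences: 4 → different protein.

no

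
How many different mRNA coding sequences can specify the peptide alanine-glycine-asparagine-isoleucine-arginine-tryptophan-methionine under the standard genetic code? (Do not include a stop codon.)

576

Ala: 4 codons.
Gly: 4 codons.
Asn: 2 codons.
Ile: 3 codons.
Arg: 6 codons.
Trp: 1 codon.
Met: 1 codon.
4 × 4 × 2 × 3 × 6 × 1 × 1 = 576.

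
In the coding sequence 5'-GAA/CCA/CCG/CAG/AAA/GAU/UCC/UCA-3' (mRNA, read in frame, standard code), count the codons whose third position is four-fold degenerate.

Codon 1 GAA (Glu): third position 2-fold.
Codon 2 CCA (Pro): third position 4-fold.
Codon 3 CCG (Pro): third position 4-fold.
Codon 4 CAG (Gln): third position 2-fold.
Codon 5 AAA (Lys): third position 2-fold.
Codon 6 GAU (Asp): third position 2-fold.
Codon 7 UCC (Ser): third position 4-fold.
Codon 8 UCA (Ser): third position 4-fold.
Four-fold degenerate third positions: 4.

4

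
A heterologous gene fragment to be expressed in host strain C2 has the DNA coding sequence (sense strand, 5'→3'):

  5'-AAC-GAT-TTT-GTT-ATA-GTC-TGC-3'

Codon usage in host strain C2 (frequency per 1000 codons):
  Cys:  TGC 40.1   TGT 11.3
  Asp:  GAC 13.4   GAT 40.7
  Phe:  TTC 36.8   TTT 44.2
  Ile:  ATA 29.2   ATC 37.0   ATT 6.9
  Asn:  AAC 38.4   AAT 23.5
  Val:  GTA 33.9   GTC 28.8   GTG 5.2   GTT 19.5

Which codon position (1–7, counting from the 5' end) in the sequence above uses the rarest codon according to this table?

Codon 1 AAC (Asn): 38.4 per 1000.
Codon 2 GAT (Asp): 40.7 per 1000.
Codon 3 TTT (Phe): 44.2 per 1000.
Codon 4 GTT (Val): 19.5 per 1000.
Codon 5 ATA (Ile): 29.2 per 1000.
Codon 6 GTC (Val): 28.8 per 1000.
Codon 7 TGC (Cys): 40.1 per 1000.
Lowest frequency is 19.5 at codon 4.

4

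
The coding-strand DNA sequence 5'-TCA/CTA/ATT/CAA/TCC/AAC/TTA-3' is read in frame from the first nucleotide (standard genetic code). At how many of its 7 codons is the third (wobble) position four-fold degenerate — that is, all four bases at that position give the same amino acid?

Codon 1 TCA (Ser): third position 4-fold.
Codon 2 CTA (Leu): third position 4-fold.
Codon 3 ATT (Ile): third position 3-fold.
Codon 4 CAA (Gln): third position 2-fold.
Codon 5 TCC (Ser): third position 4-fold.
Codon 6 AAC (Asn): third position 2-fold.
Codon 7 TTA (Leu): third position 2-fold.
Four-fold degenerate third positions: 3.

3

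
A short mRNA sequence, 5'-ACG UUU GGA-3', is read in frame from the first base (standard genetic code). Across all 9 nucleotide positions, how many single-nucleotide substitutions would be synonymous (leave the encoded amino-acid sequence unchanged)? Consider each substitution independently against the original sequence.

Codon 1 (ACG, Thr): 3 synonymous substitutions.
Codon 2 (UUU, Phe): 1 synonymous substitution.
Codon 3 (GGA, Gly): 3 synonymous substitutions.
Total: 3 + 1 + 3 = 7.

7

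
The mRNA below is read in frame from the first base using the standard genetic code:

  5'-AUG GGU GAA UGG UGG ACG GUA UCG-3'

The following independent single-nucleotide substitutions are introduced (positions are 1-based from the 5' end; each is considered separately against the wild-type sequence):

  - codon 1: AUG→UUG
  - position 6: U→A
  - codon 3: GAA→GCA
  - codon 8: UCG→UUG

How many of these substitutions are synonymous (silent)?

Codon 1: AUG (Met) → UUG (Leu) — missense.
Codon 2: GGU (Gly) → GGA (Gly) — synonymous.
Codon 3: GAA (Glu) → GCA (Ala) — missense.
Codon 8: UCG (Ser) → UUG (Leu) — missense.
Synonymous: 1 of 4.

1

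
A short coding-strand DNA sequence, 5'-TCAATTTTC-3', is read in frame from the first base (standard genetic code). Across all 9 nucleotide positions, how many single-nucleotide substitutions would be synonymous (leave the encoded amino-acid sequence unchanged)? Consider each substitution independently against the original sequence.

6

Codon 1 (TCA, Ser): 3 synonymous substitutions.
Codon 2 (ATT, Ile): 2 synonymous substitutions.
Codon 3 (TTC, Phe): 1 synonymous substitution.
Total: 3 + 2 + 1 = 6.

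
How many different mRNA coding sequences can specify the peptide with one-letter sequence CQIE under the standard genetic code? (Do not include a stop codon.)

24

Cys: 2 codons.
Gln: 2 codons.
Ile: 3 codons.
Glu: 2 codons.
2 × 2 × 3 × 2 = 24.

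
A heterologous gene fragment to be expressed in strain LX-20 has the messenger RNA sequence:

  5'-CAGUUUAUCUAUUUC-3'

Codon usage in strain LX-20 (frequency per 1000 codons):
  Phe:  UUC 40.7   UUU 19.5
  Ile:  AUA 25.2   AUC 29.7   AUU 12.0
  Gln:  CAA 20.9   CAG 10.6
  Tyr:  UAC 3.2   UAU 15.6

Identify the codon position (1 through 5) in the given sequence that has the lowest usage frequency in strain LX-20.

1

Codon 1 CAG (Gln): 10.6 per 1000.
Codon 2 UUU (Phe): 19.5 per 1000.
Codon 3 AUC (Ile): 29.7 per 1000.
Codon 4 UAU (Tyr): 15.6 per 1000.
Codon 5 UUC (Phe): 40.7 per 1000.
Lowest frequency is 10.6 at codon 1.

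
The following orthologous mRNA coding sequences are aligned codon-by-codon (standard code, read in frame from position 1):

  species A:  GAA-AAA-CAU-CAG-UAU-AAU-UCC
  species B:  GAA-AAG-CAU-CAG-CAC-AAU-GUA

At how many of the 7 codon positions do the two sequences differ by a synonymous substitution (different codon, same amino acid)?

1

Codon 1: GAA Glu / GAA Glu — identical.
Codon 2: AAA Lys / AAG Lys — synonymous.
Codon 3: CAU His / CAU His — identical.
Codon 4: CAG Gln / CAG Gln — identical.
Codon 5: UAU Tyr / CAC His — nonsynonymous.
Codon 6: AAU Asn / AAU Asn — identical.
Codon 7: UCC Ser / GUA Val — nonsynonymous.
Synonymous differences: 1.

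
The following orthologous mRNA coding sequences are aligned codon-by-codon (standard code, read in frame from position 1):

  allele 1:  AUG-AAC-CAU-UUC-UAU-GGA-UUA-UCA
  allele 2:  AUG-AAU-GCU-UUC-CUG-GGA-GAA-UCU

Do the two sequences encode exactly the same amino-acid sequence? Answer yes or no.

Codon 1: AUG Met / AUG Met — identical.
Codon 2: AAC Asn / AAU Asn — synonymous.
Codon 3: CAU His / GCU Ala — nonsynonymous.
Codon 4: UUC Phe / UUC Phe — identical.
Codon 5: UAU Tyr / CUG Leu — nonsynonymous.
Codon 6: GGA Gly / GGA Gly — identical.
Codon 7: UUA Leu / GAA Glu — nonsynonymous.
Codon 8: UCA Ser / UCU Ser — synonymous.
Nonsynonymous differences: 3 → different protein.

no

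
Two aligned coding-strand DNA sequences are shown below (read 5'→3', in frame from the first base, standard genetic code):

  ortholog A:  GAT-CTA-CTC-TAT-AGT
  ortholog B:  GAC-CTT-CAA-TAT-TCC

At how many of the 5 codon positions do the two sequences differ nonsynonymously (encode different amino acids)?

Codon 1: GAT Asp / GAC Asp — synonymous.
Codon 2: CTA Leu / CTT Leu — synonymous.
Codon 3: CTC Leu / CAA Gln — nonsynonymous.
Codon 4: TAT Tyr / TAT Tyr — identical.
Codon 5: AGT Ser / TCC Ser — synonymous.
Nonsynonymous differences: 1.

1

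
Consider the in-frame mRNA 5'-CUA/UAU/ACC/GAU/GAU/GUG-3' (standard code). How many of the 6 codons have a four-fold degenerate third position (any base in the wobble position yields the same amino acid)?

Codon 1 CUA (Leu): third position 4-fold.
Codon 2 UAU (Tyr): third position 2-fold.
Codon 3 ACC (Thr): third position 4-fold.
Codon 4 GAU (Asp): third position 2-fold.
Codon 5 GAU (Asp): third position 2-fold.
Codon 6 GUG (Val): third position 4-fold.
Four-fold degenerate third positions: 3.

3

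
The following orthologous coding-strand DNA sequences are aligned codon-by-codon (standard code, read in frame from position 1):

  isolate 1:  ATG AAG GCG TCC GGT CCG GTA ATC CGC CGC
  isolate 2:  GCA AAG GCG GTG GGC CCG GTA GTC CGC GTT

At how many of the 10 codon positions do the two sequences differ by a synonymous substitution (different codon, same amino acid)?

Codon 1: ATG Met / GCA Ala — nonsynonymous.
Codon 2: AAG Lys / AAG Lys — identical.
Codon 3: GCG Ala / GCG Ala — identical.
Codon 4: TCC Ser / GTG Val — nonsynonymous.
Codon 5: GGT Gly / GGC Gly — synonymous.
Codon 6: CCG Pro / CCG Pro — identical.
Codon 7: GTA Val / GTA Val — identical.
Codon 8: ATC Ile / GTC Val — nonsynonymous.
Codon 9: CGC Arg / CGC Arg — identical.
Codon 10: CGC Arg / GTT Val — nonsynonymous.
Synonymous differences: 1.

1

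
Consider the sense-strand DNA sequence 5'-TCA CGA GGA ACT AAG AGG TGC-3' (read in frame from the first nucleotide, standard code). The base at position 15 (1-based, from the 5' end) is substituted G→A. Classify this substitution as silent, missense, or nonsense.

Position 15 falls in codon 5: AAG → Lys.
After the substitution the codon is AAA → Lys.
Both encode Lys, so the change is synonymous.

silent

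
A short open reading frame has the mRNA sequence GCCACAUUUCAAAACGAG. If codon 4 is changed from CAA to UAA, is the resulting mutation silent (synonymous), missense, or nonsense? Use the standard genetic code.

nonsense

Position 10 falls in codon 4: CAA → Gln.
After the substitution the codon is UAA → Stop.
The new codon is a stop codon, so this is a nonsense mutation.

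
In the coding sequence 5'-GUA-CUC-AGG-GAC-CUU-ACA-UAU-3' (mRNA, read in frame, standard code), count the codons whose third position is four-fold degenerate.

4

Codon 1 GUA (Val): third position 4-fold.
Codon 2 CUC (Leu): third position 4-fold.
Codon 3 AGG (Arg): third position 2-fold.
Codon 4 GAC (Asp): third position 2-fold.
Codon 5 CUU (Leu): third position 4-fold.
Codon 6 ACA (Thr): third position 4-fold.
Codon 7 UAU (Tyr): third position 2-fold.
Four-fold degenerate third positions: 4.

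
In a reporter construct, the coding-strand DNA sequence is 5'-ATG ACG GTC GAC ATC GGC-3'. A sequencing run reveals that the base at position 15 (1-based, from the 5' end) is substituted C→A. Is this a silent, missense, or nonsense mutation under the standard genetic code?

Position 15 falls in codon 5: ATC → Ile.
After the substitution the codon is ATA → Ile.
Both encode Ile, so the change is synonymous.

silent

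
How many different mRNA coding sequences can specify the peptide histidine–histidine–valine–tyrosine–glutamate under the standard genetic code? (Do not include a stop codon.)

64

His: 2 codons.
His: 2 codons.
Val: 4 codons.
Tyr: 2 codons.
Glu: 2 codons.
2 × 2 × 4 × 2 × 2 = 64.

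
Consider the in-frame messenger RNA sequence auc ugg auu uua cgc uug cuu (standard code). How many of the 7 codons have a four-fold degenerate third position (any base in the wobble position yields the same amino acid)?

Codon 1 AUC (Ile): third position 3-fold.
Codon 2 UGG (Trp): third position 1-fold.
Codon 3 AUU (Ile): third position 3-fold.
Codon 4 UUA (Leu): third position 2-fold.
Codon 5 CGC (Arg): third position 4-fold.
Codon 6 UUG (Leu): third position 2-fold.
Codon 7 CUU (Leu): third position 4-fold.
Four-fold degenerate third positions: 2.

2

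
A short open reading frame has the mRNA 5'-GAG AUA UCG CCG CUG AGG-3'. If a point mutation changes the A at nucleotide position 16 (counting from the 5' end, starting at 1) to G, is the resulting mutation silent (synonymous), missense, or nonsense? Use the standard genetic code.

missense

Position 16 falls in codon 6: AGG → Arg.
After the substitution the codon is GGG → Gly.
Arg ≠ Gly, so this is a missense mutation.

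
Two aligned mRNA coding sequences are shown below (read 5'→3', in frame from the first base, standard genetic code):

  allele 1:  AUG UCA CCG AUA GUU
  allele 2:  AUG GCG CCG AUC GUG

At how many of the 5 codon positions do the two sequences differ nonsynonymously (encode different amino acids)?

Codon 1: AUG Met / AUG Met — identical.
Codon 2: UCA Ser / GCG Ala — nonsynonymous.
Codon 3: CCG Pro / CCG Pro — identical.
Codon 4: AUA Ile / AUC Ile — synonymous.
Codon 5: GUU Val / GUG Val — synonymous.
Nonsynonymous differences: 1.

1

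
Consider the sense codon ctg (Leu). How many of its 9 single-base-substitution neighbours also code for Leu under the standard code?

Position 1: TTG → 1 synonymous.
Position 2: none → 0 synonymous.
Position 3: CTT, CTC, CTA → 3 synonymous.
Total: 1 + 0 + 3 = 4.

4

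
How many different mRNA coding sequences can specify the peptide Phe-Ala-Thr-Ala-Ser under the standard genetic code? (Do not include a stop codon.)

Phe: 2 codons.
Ala: 4 codons.
Thr: 4 codons.
Ala: 4 codons.
Ser: 6 codons.
2 × 4 × 4 × 4 × 6 = 768.

768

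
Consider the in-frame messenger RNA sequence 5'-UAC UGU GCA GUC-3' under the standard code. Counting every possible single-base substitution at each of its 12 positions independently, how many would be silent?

8

Codon 1 (UAC, Tyr): 1 synonymous substitution.
Codon 2 (UGU, Cys): 1 synonymous substitution.
Codon 3 (GCA, Ala): 3 synonymous substitutions.
Codon 4 (GUC, Val): 3 synonymous substitutions.
Total: 1 + 1 + 3 + 3 = 8.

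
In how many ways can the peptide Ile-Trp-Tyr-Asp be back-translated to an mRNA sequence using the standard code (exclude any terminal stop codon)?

12

Ile: 3 codons.
Trp: 1 codon.
Tyr: 2 codons.
Asp: 2 codons.
3 × 1 × 2 × 2 = 12.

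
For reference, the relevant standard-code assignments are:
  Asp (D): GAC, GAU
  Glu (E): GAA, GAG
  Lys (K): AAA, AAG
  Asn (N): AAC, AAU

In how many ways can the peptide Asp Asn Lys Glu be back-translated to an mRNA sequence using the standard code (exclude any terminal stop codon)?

Asp: 2 codons.
Asn: 2 codons.
Lys: 2 codons.
Glu: 2 codons.
2 × 2 × 2 × 2 = 16.

16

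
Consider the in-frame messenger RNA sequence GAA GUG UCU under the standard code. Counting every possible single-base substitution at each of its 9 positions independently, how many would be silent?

7

Codon 1 (GAA, Glu): 1 synonymous substitution.
Codon 2 (GUG, Val): 3 synonymous substitutions.
Codon 3 (UCU, Ser): 3 synonymous substitutions.
Total: 1 + 3 + 3 = 7.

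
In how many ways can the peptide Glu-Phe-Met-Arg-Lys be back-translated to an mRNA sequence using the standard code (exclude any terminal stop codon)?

Glu: 2 codons.
Phe: 2 codons.
Met: 1 codon.
Arg: 6 codons.
Lys: 2 codons.
2 × 2 × 1 × 6 × 2 = 48.

48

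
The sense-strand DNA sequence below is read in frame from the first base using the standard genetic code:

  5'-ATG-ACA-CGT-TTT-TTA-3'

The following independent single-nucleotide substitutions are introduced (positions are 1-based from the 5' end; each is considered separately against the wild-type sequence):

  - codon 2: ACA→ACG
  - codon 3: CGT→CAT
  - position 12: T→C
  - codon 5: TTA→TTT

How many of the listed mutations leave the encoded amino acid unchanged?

2

Codon 2: ACA (Thr) → ACG (Thr) — synonymous.
Codon 3: CGT (Arg) → CAT (His) — missense.
Codon 4: TTT (Phe) → TTC (Phe) — synonymous.
Codon 5: TTA (Leu) → TTT (Phe) — missense.
Synonymous: 2 of 4.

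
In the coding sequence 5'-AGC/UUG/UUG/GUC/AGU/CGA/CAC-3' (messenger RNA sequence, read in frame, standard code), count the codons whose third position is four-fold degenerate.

Codon 1 AGC (Ser): third position 2-fold.
Codon 2 UUG (Leu): third position 2-fold.
Codon 3 UUG (Leu): third position 2-fold.
Codon 4 GUC (Val): third position 4-fold.
Codon 5 AGU (Ser): third position 2-fold.
Codon 6 CGA (Arg): third position 4-fold.
Codon 7 CAC (His): third position 2-fold.
Four-fold degenerate third positions: 2.

2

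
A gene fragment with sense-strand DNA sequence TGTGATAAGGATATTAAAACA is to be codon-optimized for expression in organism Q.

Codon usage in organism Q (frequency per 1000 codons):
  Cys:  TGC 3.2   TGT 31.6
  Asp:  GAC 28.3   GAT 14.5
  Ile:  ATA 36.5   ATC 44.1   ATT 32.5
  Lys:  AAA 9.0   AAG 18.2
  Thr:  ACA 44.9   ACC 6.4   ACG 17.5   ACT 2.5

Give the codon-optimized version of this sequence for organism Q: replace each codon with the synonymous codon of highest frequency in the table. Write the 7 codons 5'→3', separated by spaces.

TGT GAC AAG GAC ATC AAG ACA

Codon 1 (Cys): best is TGT at 31.6.
Codon 2 (Asp): best is GAC at 28.3.
Codon 3 (Lys): best is AAG at 18.2.
Codon 4 (Asp): best is GAC at 28.3.
Codon 5 (Ile): best is ATC at 44.1.
Codon 6 (Lys): best is AAG at 18.2.
Codon 7 (Thr): best is ACA at 44.9.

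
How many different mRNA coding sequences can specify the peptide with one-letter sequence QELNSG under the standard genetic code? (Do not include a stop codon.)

Gln: 2 codons.
Glu: 2 codons.
Leu: 6 codons.
Asn: 2 codons.
Ser: 6 codons.
Gly: 4 codons.
2 × 2 × 6 × 2 × 6 × 4 = 1152.

1152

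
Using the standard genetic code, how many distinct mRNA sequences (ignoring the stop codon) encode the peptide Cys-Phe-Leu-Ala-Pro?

Cys: 2 codons.
Phe: 2 codons.
Leu: 6 codons.
Ala: 4 codons.
Pro: 4 codons.
2 × 2 × 6 × 4 × 4 = 384.

384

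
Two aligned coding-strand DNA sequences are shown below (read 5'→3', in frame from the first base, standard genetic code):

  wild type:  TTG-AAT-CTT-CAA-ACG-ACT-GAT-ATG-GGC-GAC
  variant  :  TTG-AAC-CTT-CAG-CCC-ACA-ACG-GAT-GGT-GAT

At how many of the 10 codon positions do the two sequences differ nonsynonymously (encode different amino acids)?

Codon 1: TTG Leu / TTG Leu — identical.
Codon 2: AAT Asn / AAC Asn — synonymous.
Codon 3: CTT Leu / CTT Leu — identical.
Codon 4: CAA Gln / CAG Gln — synonymous.
Codon 5: ACG Thr / CCC Pro — nonsynonymous.
Codon 6: ACT Thr / ACA Thr — synonymous.
Codon 7: GAT Asp / ACG Thr — nonsynonymous.
Codon 8: ATG Met / GAT Asp — nonsynonymous.
Codon 9: GGC Gly / GGT Gly — synonymous.
Codon 10: GAC Asp / GAT Asp — synonymous.
Nonsynonymous differences: 3.

3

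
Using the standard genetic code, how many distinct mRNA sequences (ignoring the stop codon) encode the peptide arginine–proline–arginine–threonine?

Arg: 6 codons.
Pro: 4 codons.
Arg: 6 codons.
Thr: 4 codons.
6 × 4 × 6 × 4 = 576.

576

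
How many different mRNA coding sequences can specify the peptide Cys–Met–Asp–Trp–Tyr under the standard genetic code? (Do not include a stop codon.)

Cys: 2 codons.
Met: 1 codon.
Asp: 2 codons.
Trp: 1 codon.
Tyr: 2 codons.
2 × 1 × 2 × 1 × 2 = 8.

8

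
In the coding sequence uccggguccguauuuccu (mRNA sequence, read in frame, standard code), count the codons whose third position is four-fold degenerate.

5

Codon 1 UCC (Ser): third position 4-fold.
Codon 2 GGG (Gly): third position 4-fold.
Codon 3 UCC (Ser): third position 4-fold.
Codon 4 GUA (Val): third position 4-fold.
Codon 5 UUU (Phe): third position 2-fold.
Codon 6 CCU (Pro): third position 4-fold.
Four-fold degenerate third positions: 5.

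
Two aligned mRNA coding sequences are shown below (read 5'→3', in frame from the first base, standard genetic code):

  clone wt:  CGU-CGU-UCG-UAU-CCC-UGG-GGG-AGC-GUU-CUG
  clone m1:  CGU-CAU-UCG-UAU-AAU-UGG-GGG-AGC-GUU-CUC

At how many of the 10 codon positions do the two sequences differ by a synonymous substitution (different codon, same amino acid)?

1

Codon 1: CGU Arg / CGU Arg — identical.
Codon 2: CGU Arg / CAU His — nonsynonymous.
Codon 3: UCG Ser / UCG Ser — identical.
Codon 4: UAU Tyr / UAU Tyr — identical.
Codon 5: CCC Pro / AAU Asn — nonsynonymous.
Codon 6: UGG Trp / UGG Trp — identical.
Codon 7: GGG Gly / GGG Gly — identical.
Codon 8: AGC Ser / AGC Ser — identical.
Codon 9: GUU Val / GUU Val — identical.
Codon 10: CUG Leu / CUC Leu — synonymous.
Synonymous differences: 1.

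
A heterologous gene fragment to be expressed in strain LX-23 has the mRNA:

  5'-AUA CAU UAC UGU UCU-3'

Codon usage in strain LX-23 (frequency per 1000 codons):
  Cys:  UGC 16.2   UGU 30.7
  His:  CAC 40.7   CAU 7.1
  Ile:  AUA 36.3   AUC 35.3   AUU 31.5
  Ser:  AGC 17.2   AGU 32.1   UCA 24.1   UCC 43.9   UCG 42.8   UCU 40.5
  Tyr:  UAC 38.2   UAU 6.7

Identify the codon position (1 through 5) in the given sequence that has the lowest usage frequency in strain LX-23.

2

Codon 1 AUA (Ile): 36.3 per 1000.
Codon 2 CAU (His): 7.1 per 1000.
Codon 3 UAC (Tyr): 38.2 per 1000.
Codon 4 UGU (Cys): 30.7 per 1000.
Codon 5 UCU (Ser): 40.5 per 1000.
Lowest frequency is 7.1 at codon 2.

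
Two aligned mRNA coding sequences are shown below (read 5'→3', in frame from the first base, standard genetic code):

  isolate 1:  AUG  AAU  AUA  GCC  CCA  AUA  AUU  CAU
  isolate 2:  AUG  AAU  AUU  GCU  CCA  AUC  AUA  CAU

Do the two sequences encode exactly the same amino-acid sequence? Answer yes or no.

yes

Codon 1: AUG Met / AUG Met — identical.
Codon 2: AAU Asn / AAU Asn — identical.
Codon 3: AUA Ile / AUU Ile — synonymous.
Codon 4: GCC Ala / GCU Ala — synonymous.
Codon 5: CCA Pro / CCA Pro — identical.
Codon 6: AUA Ile / AUC Ile — synonymous.
Codon 7: AUU Ile / AUA Ile — synonymous.
Codon 8: CAU His / CAU His — identical.
Nonsynonymous differences: 0 → same protein.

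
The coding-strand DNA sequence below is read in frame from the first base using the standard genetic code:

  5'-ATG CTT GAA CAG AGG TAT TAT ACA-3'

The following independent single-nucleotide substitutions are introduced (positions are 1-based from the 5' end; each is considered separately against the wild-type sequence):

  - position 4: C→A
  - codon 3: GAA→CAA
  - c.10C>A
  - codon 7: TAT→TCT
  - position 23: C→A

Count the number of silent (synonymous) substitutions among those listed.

0

Codon 2: CTT (Leu) → ATT (Ile) — missense.
Codon 3: GAA (Glu) → CAA (Gln) — missense.
Codon 4: CAG (Gln) → AAG (Lys) — missense.
Codon 7: TAT (Tyr) → TCT (Ser) — missense.
Codon 8: ACA (Thr) → AAA (Lys) — missense.
Synonymous: 0 of 5.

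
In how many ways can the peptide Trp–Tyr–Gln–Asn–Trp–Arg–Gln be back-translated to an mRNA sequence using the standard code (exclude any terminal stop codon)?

Trp: 1 codon.
Tyr: 2 codons.
Gln: 2 codons.
Asn: 2 codons.
Trp: 1 codon.
Arg: 6 codons.
Gln: 2 codons.
1 × 2 × 2 × 2 × 1 × 6 × 2 = 96.

96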